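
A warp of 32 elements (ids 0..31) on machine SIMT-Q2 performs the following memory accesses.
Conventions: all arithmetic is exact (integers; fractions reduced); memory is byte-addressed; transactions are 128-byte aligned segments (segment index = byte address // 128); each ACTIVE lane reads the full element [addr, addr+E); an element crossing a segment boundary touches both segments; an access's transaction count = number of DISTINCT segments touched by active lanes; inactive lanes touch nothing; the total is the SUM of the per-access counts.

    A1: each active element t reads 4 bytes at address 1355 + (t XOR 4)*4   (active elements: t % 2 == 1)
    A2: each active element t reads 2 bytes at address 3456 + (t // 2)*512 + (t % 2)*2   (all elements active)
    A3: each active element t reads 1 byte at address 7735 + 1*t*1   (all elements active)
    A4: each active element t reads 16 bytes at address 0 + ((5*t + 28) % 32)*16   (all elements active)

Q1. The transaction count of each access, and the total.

A1: 2 transactions
A2: 16 transactions
A3: 1 transaction
A4: 4 transactions

Answer: 2,16,1,4; total 23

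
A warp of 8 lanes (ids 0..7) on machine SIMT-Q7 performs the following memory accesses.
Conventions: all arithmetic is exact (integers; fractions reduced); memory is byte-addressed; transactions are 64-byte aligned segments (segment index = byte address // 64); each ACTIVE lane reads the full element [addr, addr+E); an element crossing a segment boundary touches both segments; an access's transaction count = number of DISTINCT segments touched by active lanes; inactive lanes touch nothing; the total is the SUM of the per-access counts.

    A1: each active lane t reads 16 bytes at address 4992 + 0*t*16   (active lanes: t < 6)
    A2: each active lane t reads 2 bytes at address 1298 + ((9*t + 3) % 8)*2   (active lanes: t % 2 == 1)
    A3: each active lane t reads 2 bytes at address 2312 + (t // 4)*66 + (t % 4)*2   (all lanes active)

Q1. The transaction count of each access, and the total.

A1: 1 transaction
A2: 1 transaction
A3: 2 transactions

Answer: 1,1,2; total 4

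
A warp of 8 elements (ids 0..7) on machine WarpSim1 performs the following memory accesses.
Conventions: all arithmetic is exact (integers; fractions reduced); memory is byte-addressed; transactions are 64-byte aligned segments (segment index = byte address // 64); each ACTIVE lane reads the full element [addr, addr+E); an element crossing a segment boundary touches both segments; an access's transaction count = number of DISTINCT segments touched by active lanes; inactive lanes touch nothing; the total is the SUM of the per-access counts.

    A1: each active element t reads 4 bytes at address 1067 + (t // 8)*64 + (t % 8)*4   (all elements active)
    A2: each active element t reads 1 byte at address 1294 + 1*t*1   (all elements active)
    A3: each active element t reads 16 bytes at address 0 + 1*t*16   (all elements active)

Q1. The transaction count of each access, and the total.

A1: 2 transactions
A2: 1 transaction
A3: 2 transactions

Answer: 2,1,2; total 5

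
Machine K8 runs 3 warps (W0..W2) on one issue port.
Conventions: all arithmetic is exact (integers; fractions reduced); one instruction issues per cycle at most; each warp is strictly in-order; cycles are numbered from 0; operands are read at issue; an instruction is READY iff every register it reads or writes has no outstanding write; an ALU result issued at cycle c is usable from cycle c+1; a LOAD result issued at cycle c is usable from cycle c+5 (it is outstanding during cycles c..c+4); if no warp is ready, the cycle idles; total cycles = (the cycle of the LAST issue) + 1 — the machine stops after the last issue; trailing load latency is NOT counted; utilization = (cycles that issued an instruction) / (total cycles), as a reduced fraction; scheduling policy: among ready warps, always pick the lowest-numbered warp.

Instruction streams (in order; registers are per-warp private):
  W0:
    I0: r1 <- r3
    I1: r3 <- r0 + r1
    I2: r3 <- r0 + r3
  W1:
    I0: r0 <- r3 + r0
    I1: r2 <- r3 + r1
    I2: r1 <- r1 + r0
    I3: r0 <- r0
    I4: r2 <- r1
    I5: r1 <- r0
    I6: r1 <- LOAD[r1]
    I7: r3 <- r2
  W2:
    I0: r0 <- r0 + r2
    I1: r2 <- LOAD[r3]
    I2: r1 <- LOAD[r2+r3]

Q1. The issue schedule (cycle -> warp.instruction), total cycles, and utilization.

cycle 0: W0.I0
cycle 1: W0.I1
cycle 2: W0.I2
cycle 3: W1.I0
cycle 4: W1.I1
cycle 5: W1.I2
cycle 6: W1.I3
cycle 7: W1.I4
cycle 8: W1.I5
cycle 9: W1.I6
cycle 10: W1.I7
cycle 11: W2.I0
cycle 12: W2.I1
cycle 13: idle
cycle 14: idle
cycle 15: idle
cycle 16: idle
cycle 17: W2.I2

Answer: 18 cycles, utilization 7/9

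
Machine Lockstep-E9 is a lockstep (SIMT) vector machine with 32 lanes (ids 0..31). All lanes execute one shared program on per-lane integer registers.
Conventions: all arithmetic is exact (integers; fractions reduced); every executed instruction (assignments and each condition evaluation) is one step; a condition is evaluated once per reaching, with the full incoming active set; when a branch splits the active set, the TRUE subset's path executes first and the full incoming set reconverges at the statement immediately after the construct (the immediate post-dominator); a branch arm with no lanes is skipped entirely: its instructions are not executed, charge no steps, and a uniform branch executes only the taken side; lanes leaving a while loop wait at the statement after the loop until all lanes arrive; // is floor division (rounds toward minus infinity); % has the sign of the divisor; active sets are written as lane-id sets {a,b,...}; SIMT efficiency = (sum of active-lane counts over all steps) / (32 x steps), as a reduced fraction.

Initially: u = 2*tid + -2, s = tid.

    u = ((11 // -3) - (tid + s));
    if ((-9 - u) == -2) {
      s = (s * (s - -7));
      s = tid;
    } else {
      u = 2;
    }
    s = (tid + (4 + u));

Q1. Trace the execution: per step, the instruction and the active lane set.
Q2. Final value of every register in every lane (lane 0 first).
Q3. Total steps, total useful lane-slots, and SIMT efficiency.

step 0: u <- ((11 // -3) - (tid + s)) {0,1,2,3,4,5,6,7,8,9,10,11,12,13,14,15,16,17,18,19,20,21,22,23,24,25,26,27,28,29,30,31}
step 1: eval ((-9 - u) == -2)        {0,1,2,3,4,5,6,7,8,9,10,11,12,13,14,15,16,17,18,19,20,21,22,23,24,25,26,27,28,29,30,31}
step 2: u <- 2                       {0,1,2,3,4,5,6,7,8,9,10,11,12,13,14,15,16,17,18,19,20,21,22,23,24,25,26,27,28,29,30,31}
step 3: s <- (tid + (4 + u))         {0,1,2,3,4,5,6,7,8,9,10,11,12,13,14,15,16,17,18,19,20,21,22,23,24,25,26,27,28,29,30,31}

Answer: 4 steps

u: 2,2,2,2,2,2,2,2,2,2,2,2,2,2,2,2,2,2,2,2,2,2,2,2,2,2,2,2,2,2,2,2
s: 6,7,8,9,10,11,12,13,14,15,16,17,18,19,20,21,22,23,24,25,26,27,28,29,30,31,32,33,34,35,36,37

steps = 4; useful = 128; efficiency = 128/128 = 1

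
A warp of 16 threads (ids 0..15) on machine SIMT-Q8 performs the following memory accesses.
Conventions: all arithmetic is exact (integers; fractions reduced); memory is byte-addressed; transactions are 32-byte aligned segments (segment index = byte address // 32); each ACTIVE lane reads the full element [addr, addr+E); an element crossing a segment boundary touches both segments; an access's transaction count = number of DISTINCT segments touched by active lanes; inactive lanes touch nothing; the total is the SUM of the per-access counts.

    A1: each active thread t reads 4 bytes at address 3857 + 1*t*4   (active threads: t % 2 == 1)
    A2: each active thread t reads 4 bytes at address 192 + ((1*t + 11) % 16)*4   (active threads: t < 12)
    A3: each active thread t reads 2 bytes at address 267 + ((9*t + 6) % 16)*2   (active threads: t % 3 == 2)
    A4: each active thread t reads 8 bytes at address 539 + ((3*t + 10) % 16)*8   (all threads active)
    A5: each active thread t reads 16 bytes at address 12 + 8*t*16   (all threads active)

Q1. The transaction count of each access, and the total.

A1: 3 transactions
A2: 2 transactions
A3: 2 transactions
A4: 5 transactions
A5: 16 transactions

Answer: 3,2,2,5,16; total 28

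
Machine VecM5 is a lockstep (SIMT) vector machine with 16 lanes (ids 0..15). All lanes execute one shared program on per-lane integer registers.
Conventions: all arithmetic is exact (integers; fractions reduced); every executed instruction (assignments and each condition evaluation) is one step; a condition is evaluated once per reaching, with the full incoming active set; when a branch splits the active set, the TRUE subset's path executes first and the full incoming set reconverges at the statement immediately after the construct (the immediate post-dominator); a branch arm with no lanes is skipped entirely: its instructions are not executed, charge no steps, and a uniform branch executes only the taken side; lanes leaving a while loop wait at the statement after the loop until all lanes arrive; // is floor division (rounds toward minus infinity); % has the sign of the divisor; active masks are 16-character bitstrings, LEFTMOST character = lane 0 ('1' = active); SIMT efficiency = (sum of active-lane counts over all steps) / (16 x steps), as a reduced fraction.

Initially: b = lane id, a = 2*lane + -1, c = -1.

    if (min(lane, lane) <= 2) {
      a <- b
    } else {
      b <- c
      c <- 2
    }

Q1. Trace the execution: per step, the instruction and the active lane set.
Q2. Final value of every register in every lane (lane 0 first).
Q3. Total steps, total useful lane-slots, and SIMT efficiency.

step 0: eval (min(lane, lane) <= 2)  1111111111111111
step 1: a <- b                       1110000000000000
step 2: b <- c                       0001111111111111
step 3: c <- 2                       0001111111111111

Answer: 4 steps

b: 0,1,2,-1,-1,-1,-1,-1,-1,-1,-1,-1,-1,-1,-1,-1
a: 0,1,2,5,7,9,11,13,15,17,19,21,23,25,27,29
c: -1,-1,-1,2,2,2,2,2,2,2,2,2,2,2,2,2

steps = 4; useful = 45; efficiency = 45/64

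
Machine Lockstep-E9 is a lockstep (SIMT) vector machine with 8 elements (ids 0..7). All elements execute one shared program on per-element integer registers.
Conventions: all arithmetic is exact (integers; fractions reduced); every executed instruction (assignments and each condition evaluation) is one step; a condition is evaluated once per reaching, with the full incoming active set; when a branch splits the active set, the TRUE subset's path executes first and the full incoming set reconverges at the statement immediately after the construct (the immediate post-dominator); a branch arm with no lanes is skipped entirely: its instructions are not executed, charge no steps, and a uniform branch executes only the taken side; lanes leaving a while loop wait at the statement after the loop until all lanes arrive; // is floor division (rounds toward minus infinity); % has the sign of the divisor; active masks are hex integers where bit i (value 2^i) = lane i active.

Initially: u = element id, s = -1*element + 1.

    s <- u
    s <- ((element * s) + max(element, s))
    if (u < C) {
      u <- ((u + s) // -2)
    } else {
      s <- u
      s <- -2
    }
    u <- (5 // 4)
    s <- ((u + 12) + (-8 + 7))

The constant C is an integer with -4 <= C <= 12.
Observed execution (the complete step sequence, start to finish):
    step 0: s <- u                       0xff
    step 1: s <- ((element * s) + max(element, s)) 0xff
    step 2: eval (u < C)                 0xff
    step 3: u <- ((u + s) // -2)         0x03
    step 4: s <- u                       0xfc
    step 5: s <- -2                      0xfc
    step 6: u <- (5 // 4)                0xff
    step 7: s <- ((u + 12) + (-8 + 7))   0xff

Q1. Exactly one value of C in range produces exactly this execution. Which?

Answer: C = 2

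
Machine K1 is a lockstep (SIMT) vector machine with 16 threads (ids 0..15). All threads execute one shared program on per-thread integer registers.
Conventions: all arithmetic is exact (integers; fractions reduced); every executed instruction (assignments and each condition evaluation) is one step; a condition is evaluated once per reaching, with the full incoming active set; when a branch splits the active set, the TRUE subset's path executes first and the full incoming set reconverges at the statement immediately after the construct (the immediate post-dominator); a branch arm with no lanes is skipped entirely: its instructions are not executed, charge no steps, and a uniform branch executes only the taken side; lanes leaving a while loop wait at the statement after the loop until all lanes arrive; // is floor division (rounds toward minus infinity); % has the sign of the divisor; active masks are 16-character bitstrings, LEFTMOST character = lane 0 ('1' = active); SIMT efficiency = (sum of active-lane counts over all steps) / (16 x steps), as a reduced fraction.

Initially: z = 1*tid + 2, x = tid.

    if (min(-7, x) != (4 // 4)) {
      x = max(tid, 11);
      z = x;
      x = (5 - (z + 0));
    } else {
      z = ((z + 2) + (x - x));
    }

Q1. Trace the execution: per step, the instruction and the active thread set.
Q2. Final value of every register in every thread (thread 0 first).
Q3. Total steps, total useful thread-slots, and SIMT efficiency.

step 0: eval (min(-7, x) != (4 // 4)) 1111111111111111
step 1: x <- max(tid, 11)            1111111111111111
step 2: z <- x                       1111111111111111
step 3: x <- (5 - (z + 0))           1111111111111111

Answer: 4 steps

z: 11,11,11,11,11,11,11,11,11,11,11,11,12,13,14,15
x: -6,-6,-6,-6,-6,-6,-6,-6,-6,-6,-6,-6,-7,-8,-9,-10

steps = 4; useful = 64; efficiency = 64/64 = 1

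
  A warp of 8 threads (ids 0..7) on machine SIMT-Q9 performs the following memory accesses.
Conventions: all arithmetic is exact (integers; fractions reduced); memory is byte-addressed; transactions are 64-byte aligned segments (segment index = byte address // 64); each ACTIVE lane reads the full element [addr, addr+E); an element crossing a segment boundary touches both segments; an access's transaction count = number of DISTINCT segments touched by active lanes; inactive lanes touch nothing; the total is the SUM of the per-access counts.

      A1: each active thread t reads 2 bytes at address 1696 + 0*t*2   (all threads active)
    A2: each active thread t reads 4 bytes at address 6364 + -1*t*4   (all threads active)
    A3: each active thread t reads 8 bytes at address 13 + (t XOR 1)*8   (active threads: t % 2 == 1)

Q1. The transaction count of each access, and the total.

A1: 1 transaction
A2: 1 transaction
A3: 2 transactions

Answer: 1,1,2; total 4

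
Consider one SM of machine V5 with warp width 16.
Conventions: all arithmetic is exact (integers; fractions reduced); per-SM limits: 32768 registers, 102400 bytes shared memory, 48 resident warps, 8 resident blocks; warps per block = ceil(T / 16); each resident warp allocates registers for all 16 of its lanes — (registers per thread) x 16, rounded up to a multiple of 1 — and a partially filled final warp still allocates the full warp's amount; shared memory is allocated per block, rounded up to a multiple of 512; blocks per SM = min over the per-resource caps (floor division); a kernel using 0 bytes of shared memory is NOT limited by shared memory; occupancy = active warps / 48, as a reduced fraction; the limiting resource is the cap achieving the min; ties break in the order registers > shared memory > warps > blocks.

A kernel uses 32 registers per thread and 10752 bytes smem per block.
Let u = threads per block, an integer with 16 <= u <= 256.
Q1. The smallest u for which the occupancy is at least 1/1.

Answer: u = 81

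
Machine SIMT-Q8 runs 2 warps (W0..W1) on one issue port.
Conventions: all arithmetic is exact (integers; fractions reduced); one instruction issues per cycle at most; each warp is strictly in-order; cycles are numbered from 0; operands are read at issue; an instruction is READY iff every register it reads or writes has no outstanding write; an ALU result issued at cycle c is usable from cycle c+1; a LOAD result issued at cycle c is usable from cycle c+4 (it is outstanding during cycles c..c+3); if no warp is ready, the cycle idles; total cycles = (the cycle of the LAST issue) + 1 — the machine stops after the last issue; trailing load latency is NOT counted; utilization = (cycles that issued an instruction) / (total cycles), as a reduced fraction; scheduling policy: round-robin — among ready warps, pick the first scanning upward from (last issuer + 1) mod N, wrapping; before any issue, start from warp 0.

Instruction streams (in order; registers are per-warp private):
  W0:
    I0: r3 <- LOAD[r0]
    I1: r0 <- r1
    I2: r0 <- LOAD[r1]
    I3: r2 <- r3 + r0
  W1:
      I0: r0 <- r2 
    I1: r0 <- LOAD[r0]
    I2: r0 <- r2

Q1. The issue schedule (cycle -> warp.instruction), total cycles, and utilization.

cycle 0: W0.I0
cycle 1: W1.I0
cycle 2: W0.I1
cycle 3: W1.I1
cycle 4: W0.I2
cycle 5: idle
cycle 6: idle
cycle 7: W1.I2
cycle 8: W0.I3

Answer: 9 cycles, utilization 7/9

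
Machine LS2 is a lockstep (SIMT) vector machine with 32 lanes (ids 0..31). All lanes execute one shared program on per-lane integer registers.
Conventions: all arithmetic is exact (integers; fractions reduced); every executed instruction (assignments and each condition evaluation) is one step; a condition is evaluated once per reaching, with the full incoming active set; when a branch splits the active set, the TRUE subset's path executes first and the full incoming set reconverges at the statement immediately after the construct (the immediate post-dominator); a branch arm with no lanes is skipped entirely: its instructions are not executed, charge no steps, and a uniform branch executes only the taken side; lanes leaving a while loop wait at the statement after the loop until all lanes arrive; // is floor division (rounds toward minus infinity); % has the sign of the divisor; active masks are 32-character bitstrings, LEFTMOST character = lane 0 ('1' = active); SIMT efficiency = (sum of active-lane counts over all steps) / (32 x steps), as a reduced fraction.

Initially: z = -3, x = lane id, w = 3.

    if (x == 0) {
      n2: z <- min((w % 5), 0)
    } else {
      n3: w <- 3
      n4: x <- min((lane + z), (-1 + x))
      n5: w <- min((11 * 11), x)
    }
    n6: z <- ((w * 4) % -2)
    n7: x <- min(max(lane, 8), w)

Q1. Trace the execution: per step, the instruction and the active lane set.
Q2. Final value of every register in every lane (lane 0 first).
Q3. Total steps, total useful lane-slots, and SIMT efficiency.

step 0: eval (x == 0)                11111111111111111111111111111111
step 1: z <- min((w % 5), 0)         10000000000000000000000000000000
step 2: w <- 3                       01111111111111111111111111111111
step 3: x <- min((lane + z), (-1 + x)) 01111111111111111111111111111111
step 4: w <- min((11 * 11), x)       01111111111111111111111111111111
step 5: z <- ((w * 4) % -2)          11111111111111111111111111111111
step 6: x <- min(max(lane, 8), w)    11111111111111111111111111111111

Answer: 7 steps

z: 0,0,0,0,0,0,0,0,0,0,0,0,0,0,0,0,0,0,0,0,0,0,0,0,0,0,0,0,0,0,0,0
x: 3,-2,-1,0,1,2,3,4,5,6,7,8,9,10,11,12,13,14,15,16,17,18,19,20,21,22,23,24,25,26,27,28
w: 3,-2,-1,0,1,2,3,4,5,6,7,8,9,10,11,12,13,14,15,16,17,18,19,20,21,22,23,24,25,26,27,28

steps = 7; useful = 190; efficiency = 190/224 = 95/112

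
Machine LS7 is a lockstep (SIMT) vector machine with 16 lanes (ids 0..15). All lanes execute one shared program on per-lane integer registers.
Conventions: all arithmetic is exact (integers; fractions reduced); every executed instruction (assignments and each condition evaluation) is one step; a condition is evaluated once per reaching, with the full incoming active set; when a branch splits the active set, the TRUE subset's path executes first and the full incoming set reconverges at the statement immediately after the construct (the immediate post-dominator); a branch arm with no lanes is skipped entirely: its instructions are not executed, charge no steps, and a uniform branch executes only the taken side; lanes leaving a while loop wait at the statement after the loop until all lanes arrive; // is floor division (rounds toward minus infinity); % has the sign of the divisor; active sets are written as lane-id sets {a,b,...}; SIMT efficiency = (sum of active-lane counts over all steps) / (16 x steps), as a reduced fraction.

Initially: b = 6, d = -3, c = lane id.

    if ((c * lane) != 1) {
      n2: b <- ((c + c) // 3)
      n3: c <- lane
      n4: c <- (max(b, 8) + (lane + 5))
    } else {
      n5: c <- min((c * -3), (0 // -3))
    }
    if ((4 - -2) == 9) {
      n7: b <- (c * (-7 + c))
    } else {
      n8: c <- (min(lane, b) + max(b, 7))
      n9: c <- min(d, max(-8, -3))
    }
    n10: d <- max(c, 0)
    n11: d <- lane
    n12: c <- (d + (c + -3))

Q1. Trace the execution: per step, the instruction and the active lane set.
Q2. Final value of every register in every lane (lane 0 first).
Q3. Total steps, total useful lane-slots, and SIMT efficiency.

step 0: eval ((c * lane) != 1)       {0,1,2,3,4,5,6,7,8,9,10,11,12,13,14,15}
step 1: b <- ((c + c) // 3)          {0,2,3,4,5,6,7,8,9,10,11,12,13,14,15}
step 2: c <- lane                    {0,2,3,4,5,6,7,8,9,10,11,12,13,14,15}
step 3: c <- (max(b, 8) + (lane + 5)) {0,2,3,4,5,6,7,8,9,10,11,12,13,14,15}
step 4: c <- min((c * -3), (0 // -3)) {1}
step 5: eval ((4 - -2) == 9)         {0,1,2,3,4,5,6,7,8,9,10,11,12,13,14,15}
step 6: c <- (min(lane, b) + max(b, 7)) {0,1,2,3,4,5,6,7,8,9,10,11,12,13,14,15}
step 7: c <- min(d, max(-8, -3))     {0,1,2,3,4,5,6,7,8,9,10,11,12,13,14,15}
step 8: d <- max(c, 0)               {0,1,2,3,4,5,6,7,8,9,10,11,12,13,14,15}
step 9: d <- lane                    {0,1,2,3,4,5,6,7,8,9,10,11,12,13,14,15}
step 10: c <- (d + (c + -3))          {0,1,2,3,4,5,6,7,8,9,10,11,12,13,14,15}

Answer: 11 steps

b: 0,6,1,2,2,3,4,4,5,6,6,7,8,8,9,10
d: 0,1,2,3,4,5,6,7,8,9,10,11,12,13,14,15
c: -6,-5,-4,-3,-2,-1,0,1,2,3,4,5,6,7,8,9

steps = 11; useful = 158; efficiency = 158/176 = 79/88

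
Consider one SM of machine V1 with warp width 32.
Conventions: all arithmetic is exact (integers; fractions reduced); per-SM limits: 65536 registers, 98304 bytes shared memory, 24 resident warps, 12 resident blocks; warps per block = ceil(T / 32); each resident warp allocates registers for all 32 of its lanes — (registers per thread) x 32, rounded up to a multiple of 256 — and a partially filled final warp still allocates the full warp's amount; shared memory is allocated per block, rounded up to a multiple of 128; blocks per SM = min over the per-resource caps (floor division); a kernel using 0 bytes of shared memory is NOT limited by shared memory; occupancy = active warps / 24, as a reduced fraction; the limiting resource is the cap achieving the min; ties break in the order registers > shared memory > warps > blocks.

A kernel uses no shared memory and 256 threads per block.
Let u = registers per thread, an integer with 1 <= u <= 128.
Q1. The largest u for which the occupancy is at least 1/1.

Answer: u = 80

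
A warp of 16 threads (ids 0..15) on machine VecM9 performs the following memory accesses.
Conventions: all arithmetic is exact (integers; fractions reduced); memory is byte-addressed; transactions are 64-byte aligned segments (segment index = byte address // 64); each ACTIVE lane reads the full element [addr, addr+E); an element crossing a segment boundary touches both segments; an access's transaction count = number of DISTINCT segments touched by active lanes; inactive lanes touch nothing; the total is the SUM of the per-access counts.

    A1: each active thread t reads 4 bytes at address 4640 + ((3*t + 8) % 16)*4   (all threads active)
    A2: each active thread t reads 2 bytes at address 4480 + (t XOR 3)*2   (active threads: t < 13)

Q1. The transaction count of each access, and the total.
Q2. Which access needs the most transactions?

A1: 2 transactions
A2: 1 transaction

Answer: 2,1; total 3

Answer: A1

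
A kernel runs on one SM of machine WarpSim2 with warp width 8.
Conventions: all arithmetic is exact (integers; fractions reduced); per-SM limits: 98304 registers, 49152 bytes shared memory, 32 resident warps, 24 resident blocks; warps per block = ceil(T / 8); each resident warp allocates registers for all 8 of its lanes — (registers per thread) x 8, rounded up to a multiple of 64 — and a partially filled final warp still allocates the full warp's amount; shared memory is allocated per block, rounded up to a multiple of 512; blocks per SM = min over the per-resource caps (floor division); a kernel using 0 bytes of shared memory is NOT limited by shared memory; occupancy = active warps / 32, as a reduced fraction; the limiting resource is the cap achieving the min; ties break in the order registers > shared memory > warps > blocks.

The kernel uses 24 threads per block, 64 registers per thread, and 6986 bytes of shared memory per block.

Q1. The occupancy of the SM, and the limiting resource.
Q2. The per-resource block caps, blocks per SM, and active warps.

Answer: occupancy 9/16, limited by shared memory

registers: 64 blocks
shared memory: 6 blocks
warps: 10 blocks
blocks: 24 blocks

Answer: 6 blocks, 18 active warps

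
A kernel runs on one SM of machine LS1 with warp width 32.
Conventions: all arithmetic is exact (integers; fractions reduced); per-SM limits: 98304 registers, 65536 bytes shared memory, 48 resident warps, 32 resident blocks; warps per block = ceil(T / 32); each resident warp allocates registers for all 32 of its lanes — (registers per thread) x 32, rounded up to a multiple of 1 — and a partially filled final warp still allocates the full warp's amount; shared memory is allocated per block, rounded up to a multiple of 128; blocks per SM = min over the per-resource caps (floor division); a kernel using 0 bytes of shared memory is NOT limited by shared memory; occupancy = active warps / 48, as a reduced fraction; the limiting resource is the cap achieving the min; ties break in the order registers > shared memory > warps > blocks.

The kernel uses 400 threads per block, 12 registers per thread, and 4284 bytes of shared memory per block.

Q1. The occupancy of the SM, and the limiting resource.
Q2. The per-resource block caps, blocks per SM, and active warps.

Answer: occupancy 13/16, limited by warps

registers: 19 blocks
shared memory: 15 blocks
warps: 3 blocks
blocks: 32 blocks

Answer: 3 blocks, 39 active warps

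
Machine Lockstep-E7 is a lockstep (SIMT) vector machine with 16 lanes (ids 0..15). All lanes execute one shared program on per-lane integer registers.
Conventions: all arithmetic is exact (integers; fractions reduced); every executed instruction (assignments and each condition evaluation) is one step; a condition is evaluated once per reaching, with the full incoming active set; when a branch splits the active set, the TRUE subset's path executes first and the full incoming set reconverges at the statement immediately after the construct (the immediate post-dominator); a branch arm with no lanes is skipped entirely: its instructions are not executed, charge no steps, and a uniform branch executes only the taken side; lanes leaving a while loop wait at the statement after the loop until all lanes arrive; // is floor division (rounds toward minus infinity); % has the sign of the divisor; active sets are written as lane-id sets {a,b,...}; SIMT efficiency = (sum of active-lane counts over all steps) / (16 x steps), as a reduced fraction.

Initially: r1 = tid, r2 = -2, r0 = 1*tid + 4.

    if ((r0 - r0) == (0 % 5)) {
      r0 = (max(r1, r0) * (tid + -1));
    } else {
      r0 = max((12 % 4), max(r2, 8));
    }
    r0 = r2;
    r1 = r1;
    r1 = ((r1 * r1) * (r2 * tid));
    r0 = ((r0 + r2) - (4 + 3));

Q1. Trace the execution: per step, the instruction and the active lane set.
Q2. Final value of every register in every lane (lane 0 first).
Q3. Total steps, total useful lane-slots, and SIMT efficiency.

step 0: eval ((r0 - r0) == (0 % 5))  {0,1,2,3,4,5,6,7,8,9,10,11,12,13,14,15}
step 1: r0 <- (max(r1, r0) * (tid + -1)) {0,1,2,3,4,5,6,7,8,9,10,11,12,13,14,15}
step 2: r0 <- r2                     {0,1,2,3,4,5,6,7,8,9,10,11,12,13,14,15}
step 3: r1 <- r1                     {0,1,2,3,4,5,6,7,8,9,10,11,12,13,14,15}
step 4: r1 <- ((r1 * r1) * (r2 * tid)) {0,1,2,3,4,5,6,7,8,9,10,11,12,13,14,15}
step 5: r0 <- ((r0 + r2) - (4 + 3))  {0,1,2,3,4,5,6,7,8,9,10,11,12,13,14,15}

Answer: 6 steps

r1: 0,-2,-16,-54,-128,-250,-432,-686,-1024,-1458,-2000,-2662,-3456,-4394,-5488,-6750
r2: -2,-2,-2,-2,-2,-2,-2,-2,-2,-2,-2,-2,-2,-2,-2,-2
r0: -11,-11,-11,-11,-11,-11,-11,-11,-11,-11,-11,-11,-11,-11,-11,-11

steps = 6; useful = 96; efficiency = 96/96 = 1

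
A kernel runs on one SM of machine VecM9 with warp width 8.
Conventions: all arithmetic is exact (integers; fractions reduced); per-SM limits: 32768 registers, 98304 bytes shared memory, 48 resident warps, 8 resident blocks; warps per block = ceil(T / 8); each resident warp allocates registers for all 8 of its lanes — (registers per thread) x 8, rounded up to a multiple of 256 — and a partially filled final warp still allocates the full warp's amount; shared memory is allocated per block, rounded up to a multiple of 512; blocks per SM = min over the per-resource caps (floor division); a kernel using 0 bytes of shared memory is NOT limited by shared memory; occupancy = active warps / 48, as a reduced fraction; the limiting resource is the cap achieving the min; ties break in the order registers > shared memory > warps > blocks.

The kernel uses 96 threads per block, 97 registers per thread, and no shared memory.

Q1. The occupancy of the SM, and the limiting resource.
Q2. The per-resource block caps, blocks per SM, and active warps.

Answer: occupancy 1/2, limited by registers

registers: 2 blocks
shared memory: no limit (kernel uses none)
warps: 4 blocks
blocks: 8 blocks

Answer: 2 blocks, 24 active warps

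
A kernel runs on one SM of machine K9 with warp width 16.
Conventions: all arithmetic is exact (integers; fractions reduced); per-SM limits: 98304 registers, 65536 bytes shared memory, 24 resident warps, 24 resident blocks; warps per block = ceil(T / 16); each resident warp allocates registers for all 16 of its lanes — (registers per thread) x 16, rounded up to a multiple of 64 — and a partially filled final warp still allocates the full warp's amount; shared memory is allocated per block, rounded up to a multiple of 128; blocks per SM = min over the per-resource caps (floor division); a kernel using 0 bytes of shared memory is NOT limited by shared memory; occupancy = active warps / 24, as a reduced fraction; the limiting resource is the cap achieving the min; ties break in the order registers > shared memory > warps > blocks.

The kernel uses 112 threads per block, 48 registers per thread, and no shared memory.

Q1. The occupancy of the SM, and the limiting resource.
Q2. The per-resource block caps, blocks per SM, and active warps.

Answer: occupancy 7/8, limited by warps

registers: 18 blocks
shared memory: no limit (kernel uses none)
warps: 3 blocks
blocks: 24 blocks

Answer: 3 blocks, 21 active warps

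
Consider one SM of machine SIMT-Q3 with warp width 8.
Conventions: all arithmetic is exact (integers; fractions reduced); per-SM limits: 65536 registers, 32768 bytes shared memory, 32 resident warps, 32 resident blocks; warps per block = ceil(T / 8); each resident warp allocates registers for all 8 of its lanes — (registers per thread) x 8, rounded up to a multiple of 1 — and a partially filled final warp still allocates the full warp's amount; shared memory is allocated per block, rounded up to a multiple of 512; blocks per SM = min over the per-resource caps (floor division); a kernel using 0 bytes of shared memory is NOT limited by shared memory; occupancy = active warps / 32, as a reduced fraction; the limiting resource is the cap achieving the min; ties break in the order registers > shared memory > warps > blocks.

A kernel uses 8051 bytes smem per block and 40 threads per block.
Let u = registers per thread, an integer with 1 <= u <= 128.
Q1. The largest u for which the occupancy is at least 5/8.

Answer: u = 128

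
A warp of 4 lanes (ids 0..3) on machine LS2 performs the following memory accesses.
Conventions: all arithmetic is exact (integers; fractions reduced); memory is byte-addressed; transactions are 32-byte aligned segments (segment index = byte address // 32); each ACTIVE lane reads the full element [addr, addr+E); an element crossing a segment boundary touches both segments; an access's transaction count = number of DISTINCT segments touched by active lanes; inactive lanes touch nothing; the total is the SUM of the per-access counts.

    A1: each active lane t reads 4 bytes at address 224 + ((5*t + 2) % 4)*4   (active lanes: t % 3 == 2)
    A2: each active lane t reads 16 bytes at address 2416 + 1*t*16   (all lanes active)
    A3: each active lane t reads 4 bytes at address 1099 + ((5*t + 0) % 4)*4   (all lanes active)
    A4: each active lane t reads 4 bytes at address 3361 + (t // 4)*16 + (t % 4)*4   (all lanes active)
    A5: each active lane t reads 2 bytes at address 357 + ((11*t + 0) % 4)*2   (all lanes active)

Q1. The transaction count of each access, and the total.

A1: 1 transaction
A2: 3 transactions
A3: 1 transaction
A4: 1 transaction
A5: 1 transaction

Answer: 1,3,1,1,1; total 7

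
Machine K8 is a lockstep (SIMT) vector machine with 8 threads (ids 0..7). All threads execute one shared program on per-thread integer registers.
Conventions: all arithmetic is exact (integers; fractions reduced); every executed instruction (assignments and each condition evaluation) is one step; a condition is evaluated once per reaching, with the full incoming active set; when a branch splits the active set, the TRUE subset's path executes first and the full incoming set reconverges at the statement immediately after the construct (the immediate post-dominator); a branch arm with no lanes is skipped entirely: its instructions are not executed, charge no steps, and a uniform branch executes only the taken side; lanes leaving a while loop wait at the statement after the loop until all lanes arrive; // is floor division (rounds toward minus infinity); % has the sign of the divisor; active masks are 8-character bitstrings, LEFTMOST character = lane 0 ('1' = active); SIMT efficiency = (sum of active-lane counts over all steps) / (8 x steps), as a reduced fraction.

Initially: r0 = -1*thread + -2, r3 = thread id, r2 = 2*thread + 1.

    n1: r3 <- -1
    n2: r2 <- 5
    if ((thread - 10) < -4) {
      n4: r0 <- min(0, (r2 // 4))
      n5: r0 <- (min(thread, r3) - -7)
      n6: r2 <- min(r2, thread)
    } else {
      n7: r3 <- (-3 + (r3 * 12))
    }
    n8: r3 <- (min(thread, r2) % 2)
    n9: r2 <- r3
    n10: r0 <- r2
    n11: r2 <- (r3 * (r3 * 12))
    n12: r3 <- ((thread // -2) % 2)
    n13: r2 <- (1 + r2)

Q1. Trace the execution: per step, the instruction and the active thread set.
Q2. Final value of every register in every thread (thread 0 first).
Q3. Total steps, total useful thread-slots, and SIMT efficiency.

step 0: r3 <- -1                     11111111
step 1: r2 <- 5                      11111111
step 2: eval ((thread - 10) < -4)    11111111
step 3: r0 <- min(0, (r2 // 4))      11111100
step 4: r0 <- (min(thread, r3) - -7) 11111100
step 5: r2 <- min(r2, thread)        11111100
step 6: r3 <- (-3 + (r3 * 12))       00000011
step 7: r3 <- (min(thread, r2) % 2)  11111111
step 8: r2 <- r3                     11111111
step 9: r0 <- r2                     11111111
step 10: r2 <- (r3 * (r3 * 12))       11111111
step 11: r3 <- ((thread // -2) % 2)   11111111
step 12: r2 <- (1 + r2)               11111111

Answer: 13 steps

r0: 0,1,0,1,0,1,1,1
r3: 0,1,1,0,0,1,1,0
r2: 1,13,1,13,1,13,13,13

steps = 13; useful = 92; efficiency = 92/104 = 23/26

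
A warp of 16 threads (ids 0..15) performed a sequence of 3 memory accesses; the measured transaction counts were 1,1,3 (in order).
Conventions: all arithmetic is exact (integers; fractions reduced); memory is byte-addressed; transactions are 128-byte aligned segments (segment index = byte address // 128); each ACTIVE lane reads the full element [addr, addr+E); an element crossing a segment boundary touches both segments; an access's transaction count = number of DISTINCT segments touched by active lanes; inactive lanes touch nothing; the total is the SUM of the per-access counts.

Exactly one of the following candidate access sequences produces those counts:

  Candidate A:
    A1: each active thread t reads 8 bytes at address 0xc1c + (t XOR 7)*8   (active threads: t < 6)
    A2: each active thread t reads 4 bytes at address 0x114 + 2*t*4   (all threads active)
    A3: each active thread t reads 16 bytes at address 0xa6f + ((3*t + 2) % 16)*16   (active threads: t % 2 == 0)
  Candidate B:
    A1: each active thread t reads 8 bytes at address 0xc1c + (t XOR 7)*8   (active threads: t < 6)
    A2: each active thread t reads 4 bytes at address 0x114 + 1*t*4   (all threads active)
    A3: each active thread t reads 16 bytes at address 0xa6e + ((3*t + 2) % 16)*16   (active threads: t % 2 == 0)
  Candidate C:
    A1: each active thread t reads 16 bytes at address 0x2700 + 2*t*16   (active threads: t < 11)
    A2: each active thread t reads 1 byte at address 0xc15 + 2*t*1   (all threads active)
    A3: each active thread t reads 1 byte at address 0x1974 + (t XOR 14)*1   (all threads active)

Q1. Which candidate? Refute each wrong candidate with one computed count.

A: A2 gives 2 transactions, not 1
C: A1 gives 3 transactions, not 1
B: all counts match (1,1,3)

Answer: B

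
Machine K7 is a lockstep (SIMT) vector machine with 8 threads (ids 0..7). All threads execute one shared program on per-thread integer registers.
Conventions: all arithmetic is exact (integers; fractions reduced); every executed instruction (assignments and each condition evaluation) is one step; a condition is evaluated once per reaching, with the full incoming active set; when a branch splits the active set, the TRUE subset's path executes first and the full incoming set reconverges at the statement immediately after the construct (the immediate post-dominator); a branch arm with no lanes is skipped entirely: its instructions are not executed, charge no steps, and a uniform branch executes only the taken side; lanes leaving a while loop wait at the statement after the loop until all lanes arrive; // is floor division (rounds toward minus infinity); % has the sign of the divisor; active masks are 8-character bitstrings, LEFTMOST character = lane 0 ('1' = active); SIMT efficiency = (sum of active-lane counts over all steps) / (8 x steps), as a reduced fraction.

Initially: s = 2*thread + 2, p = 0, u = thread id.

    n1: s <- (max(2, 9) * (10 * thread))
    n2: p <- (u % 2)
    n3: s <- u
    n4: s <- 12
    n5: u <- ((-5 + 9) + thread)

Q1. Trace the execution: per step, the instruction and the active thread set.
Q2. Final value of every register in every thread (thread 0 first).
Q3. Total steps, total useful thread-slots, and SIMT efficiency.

step 0: s <- (max(2, 9) * (10 * thread)) 11111111
step 1: p <- (u % 2)                 11111111
step 2: s <- u                       11111111
step 3: s <- 12                      11111111
step 4: u <- ((-5 + 9) + thread)     11111111

Answer: 5 steps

s: 12,12,12,12,12,12,12,12
p: 0,1,0,1,0,1,0,1
u: 4,5,6,7,8,9,10,11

steps = 5; useful = 40; efficiency = 40/40 = 1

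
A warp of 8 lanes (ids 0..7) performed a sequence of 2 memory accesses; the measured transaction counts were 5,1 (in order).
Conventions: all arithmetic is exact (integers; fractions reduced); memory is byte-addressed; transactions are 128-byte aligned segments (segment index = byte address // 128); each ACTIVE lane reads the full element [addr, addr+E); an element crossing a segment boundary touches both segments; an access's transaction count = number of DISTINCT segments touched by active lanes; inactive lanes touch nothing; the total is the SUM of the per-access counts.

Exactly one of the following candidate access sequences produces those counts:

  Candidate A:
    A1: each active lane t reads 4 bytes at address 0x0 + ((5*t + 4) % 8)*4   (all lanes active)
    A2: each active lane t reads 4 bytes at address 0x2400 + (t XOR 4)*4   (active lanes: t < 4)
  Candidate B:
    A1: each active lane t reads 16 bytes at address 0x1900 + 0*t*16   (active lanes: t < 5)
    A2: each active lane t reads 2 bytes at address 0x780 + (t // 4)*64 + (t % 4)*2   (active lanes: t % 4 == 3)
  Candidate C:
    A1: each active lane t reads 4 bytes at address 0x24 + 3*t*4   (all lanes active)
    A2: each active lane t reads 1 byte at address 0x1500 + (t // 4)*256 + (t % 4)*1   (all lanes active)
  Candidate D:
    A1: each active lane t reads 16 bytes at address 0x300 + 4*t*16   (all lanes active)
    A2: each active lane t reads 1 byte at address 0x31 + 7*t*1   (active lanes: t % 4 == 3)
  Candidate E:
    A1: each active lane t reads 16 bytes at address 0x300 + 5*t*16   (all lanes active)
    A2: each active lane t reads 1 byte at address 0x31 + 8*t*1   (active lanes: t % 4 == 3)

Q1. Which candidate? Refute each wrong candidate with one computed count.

A: A1 gives 1 transaction, not 5
B: A1 gives 1 transaction, not 5
C: A1 gives 1 transaction, not 5
D: A1 gives 4 transactions, not 5
E: all counts match (5,1)

Answer: E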